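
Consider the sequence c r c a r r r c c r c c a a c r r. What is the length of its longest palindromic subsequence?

Using dp[i][j] = 2 + dp[i+1][j−1] if the ends match, else max(dp[i+1][j], dp[i][j−1]):
dp[1][17] = 11. A witness is rcaccrccacr at positions 2,3,4,8,9,10,11,12,14,15,17.

11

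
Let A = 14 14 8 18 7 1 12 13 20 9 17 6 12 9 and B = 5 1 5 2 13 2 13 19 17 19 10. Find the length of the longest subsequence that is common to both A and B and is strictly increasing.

A longest common strictly increasing subsequence is 1, 13, 17 (length 3); it appears in order in both A and B, and no longer such subsequence exists.

3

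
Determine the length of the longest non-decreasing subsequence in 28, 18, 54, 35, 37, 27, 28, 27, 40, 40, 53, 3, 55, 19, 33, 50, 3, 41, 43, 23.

7

One longest non-decreasing subsequence is 28, 35, 37, 40, 40, 53, 55 (positions 1,4,5,9,10,11,13), of length 7; no longer one exists.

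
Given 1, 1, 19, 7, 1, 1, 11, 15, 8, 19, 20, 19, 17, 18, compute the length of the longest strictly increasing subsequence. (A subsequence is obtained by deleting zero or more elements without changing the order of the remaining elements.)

One longest increasing subsequence is 1, 7, 11, 15, 19, 20 (positions 1,4,7,8,10,11), of length 6; no longer one exists.

6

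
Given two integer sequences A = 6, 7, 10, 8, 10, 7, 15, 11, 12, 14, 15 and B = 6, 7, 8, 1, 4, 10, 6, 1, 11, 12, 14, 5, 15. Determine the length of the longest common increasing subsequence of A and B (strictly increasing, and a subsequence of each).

8

A longest common strictly increasing subsequence is 6, 7, 8, 10, 11, 12, 14, 15 (length 8); it appears in order in both A and B, and no longer such subsequence exists.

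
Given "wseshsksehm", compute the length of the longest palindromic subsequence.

5

One longest palindromic subsequence is hsksh (positions 5,6,7,8,10); it reads the same forward and backward, and the interval DP gives dp[1][11] = 5.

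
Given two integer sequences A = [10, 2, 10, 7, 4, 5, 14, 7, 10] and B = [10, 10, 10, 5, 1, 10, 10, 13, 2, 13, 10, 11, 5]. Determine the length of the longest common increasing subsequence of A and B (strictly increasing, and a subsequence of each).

For each value that appears in both, track the longest common increasing run ending there.
The best achievable length is 2; one witness is 5, 10 (A-positions 6,9, B-positions 4,6).

2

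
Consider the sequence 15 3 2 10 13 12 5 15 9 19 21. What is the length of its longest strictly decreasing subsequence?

Scanning left to right, the best length ending at each element is: 15→1, 3→2, 2→3, 10→2, 13→2, 12→3, 5→4, 15→1, 9→4, 19→1, 21→1.
So the longest decreasing subsequence has length 4, e.g. 15, 13, 12, 5.

4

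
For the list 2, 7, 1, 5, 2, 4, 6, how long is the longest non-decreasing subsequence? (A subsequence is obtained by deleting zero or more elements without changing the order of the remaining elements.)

Let dp[i] be the longest non-decreasing subsequence ending at position i. Then dp = [1, 2, 1, 2, 2, 3, 4].
The maximum is 4; one witness is 2, 2, 4, 6 at positions 1,5,6,7.

4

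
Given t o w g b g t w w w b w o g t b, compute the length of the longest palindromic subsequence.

One longest palindromic subsequence is towbwwwbwot (positions 1,2,3,5,8,9,10,11,12,13,15); it reads the same forward and backward, and the interval DP gives dp[1][16] = 11.

11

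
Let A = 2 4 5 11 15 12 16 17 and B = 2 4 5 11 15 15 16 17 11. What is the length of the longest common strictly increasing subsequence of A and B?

For each value that appears in both, track the longest common increasing run ending there.
The best achievable length is 7; one witness is 2, 4, 5, 11, 15, 16, 17 (A-positions 1,2,3,4,5,7,8, B-positions 1,2,3,4,5,7,8).

7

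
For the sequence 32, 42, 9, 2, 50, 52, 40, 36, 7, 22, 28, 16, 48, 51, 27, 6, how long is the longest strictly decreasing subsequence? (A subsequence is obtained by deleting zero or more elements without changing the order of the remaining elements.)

6

Let dp[i] be the longest decreasing subsequence ending at position i. Then dp = [1, 1, 2, 3, 1, 1, 2, 3, 4, 4, 4, 5, 2, 2, 5, 6].
The maximum is 6; one witness is 42, 40, 36, 22, 16, 6 at positions 2,7,8,10,12,16.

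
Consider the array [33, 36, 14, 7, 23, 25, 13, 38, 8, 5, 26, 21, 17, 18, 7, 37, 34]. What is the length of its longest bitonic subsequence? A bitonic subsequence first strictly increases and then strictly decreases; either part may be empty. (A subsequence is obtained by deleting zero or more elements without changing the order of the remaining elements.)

Let inc[i] be the LIS ending at i and dec[i] the longest strictly decreasing subsequence starting at i. inc = [1, 2, 1, 1, 2, 3, 2, 4, 2, 1, 4, 3, 3, 4, 2, 5, 5], dec = [5, 5, 4, 2, 4, 4, 3, 5, 2, 1, 4, 3, 2, 2, 1, 2, 1].
max_i inc[i]+dec[i]−1 = 8, with one witness 14, 23, 25, 38, 26, 21, 18, 7.

8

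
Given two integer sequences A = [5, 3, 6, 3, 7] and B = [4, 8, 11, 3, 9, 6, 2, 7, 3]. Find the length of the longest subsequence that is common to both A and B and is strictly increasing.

3

A longest common strictly increasing subsequence is 3, 6, 7 (length 3); it appears in order in both A and B, and no longer such subsequence exists.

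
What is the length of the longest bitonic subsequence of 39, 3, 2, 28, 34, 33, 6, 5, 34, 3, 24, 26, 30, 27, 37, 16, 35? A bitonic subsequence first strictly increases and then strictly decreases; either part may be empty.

One longest bitonic subsequence is 3, 28, 34, 33, 30, 27, 16 (positions 2,4,5,6,13,14,16): it rises to 34 then falls. Length 7 is optimal.

7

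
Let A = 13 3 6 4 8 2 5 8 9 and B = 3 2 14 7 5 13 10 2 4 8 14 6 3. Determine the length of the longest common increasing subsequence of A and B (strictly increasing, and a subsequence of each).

For each value that appears in both, track the longest common increasing run ending there.
The best achievable length is 3; one witness is 3, 4, 8 (A-positions 2,4,5, B-positions 1,9,10).

3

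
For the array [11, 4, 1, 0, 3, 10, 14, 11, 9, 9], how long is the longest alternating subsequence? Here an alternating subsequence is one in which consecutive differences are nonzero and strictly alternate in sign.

4

A longest alternating subsequence is 11, 4, 14, 11 (positions 1,2,7,8); its 3 consecutive differences strictly alternate in sign, and length 4 is optimal.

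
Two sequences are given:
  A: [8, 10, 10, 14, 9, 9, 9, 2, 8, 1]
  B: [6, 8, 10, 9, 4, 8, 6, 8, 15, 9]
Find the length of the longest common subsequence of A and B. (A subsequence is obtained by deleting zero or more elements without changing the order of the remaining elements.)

Backtracking the LCS table gives one alignment: 8 (A1,B2) → 10 (A3,B3) → 9 (A5,B4) → 9 (A7,B10).
So the longest common subsequence has length 4.

4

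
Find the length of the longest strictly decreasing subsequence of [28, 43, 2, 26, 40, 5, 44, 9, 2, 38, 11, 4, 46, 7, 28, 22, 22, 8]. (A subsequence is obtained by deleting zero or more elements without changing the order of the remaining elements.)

6

Let dp[i] be the longest decreasing subsequence ending at position i. Then dp = [1, 1, 2, 2, 2, 3, 1, 3, 4, 3, 4, 5, 1, 5, 4, 5, 5, 6].
The maximum is 6; one witness is 43, 40, 38, 28, 22, 8 at positions 2,5,10,15,16,18.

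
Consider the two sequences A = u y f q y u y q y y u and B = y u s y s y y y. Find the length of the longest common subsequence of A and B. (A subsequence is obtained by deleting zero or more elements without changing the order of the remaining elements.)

A longest common subsequence is uyyyy (length 5); the LCS DP confirms no longer common subsequence exists.

5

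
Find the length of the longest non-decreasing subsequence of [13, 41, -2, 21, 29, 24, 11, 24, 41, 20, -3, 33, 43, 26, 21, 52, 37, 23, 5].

Let dp[i] be the longest non-decreasing subsequence ending at position i. Then dp = [1, 2, 1, 2, 3, 3, 2, 4, 5, 3, 1, 5, 6, 5, 4, 7, 6, 5, 2].
The maximum is 7; one witness is 13, 21, 24, 24, 41, 43, 52 at positions 1,4,6,8,9,13,16.

7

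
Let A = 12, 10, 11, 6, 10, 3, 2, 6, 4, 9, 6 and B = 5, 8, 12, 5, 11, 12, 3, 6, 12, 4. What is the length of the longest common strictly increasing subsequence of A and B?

A longest common strictly increasing subsequence is 3, 6 (length 2); it appears in order in both A and B, and no longer such subsequence exists.

2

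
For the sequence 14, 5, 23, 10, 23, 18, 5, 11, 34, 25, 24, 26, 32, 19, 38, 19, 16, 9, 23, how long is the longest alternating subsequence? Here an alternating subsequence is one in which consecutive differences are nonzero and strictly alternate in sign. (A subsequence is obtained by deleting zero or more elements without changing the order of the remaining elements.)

A longest alternating subsequence is 14, 5, 23, 10, 23, 18, 34, 25, 26, 19, 38, 19, 23 (positions 1,2,3,4,5,6,9,10,12,14,15,16,19); its 12 consecutive differences strictly alternate in sign, and length 13 is optimal.

13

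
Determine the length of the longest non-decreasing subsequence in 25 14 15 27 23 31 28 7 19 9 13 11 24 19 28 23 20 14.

5

Scanning left to right, the best length ending at each element is: 25→1, 14→1, 15→2, 27→3, 23→3, 31→4, 28→4, 7→1, 19→3, 9→2, 13→3, 11→3, 24→4, 19→4, 28→5, 23→5, 20→5, 14→4.
So the longest non-decreasing subsequence has length 5, e.g. 14, 15, 27, 28, 28.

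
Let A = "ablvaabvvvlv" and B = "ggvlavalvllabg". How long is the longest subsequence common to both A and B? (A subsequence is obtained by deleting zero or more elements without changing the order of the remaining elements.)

A longest common subsequence is alvab (length 5); the LCS DP confirms no longer common subsequence exists.

5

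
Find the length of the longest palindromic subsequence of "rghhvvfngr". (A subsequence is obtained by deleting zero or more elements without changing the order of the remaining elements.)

6

One longest palindromic subsequence is rgvvgr (positions 1,2,5,6,9,10); it reads the same forward and backward, and the interval DP gives dp[1][10] = 6.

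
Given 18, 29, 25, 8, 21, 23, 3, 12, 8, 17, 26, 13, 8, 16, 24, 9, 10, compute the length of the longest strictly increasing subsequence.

One longest increasing subsequence is 8, 12, 13, 16, 24 (positions 4,8,12,14,15), of length 5; no longer one exists.

5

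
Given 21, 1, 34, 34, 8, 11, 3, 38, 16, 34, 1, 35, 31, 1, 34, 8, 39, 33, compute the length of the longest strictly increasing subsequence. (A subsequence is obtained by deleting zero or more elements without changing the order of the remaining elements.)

7

Let dp[i] be the longest increasing subsequence ending at position i. Then dp = [1, 1, 2, 2, 2, 3, 2, 4, 4, 5, 1, 6, 5, 1, 6, 3, 7, 6].
The maximum is 7; one witness is 1, 8, 11, 16, 34, 35, 39 at positions 2,5,6,9,10,12,17.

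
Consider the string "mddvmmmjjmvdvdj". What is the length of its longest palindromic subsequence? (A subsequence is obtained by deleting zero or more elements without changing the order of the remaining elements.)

10

One longest palindromic subsequence is ddvmjjmvdd (positions 2,3,4,5,8,9,10,11,12,14); it reads the same forward and backward, and the interval DP gives dp[1][15] = 10.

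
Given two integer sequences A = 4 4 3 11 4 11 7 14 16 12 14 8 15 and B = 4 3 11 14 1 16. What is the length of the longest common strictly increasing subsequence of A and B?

For each value that appears in both, track the longest common increasing run ending there.
The best achievable length is 4; one witness is 4, 11, 14, 16 (A-positions 1,4,8,9, B-positions 1,3,4,6).

4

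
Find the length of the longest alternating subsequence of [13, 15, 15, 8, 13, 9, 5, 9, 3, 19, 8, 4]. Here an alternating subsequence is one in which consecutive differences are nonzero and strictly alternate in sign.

Track the best alternating length ending on an up-step vs a down-step at each position: up/down = 1/1, 2/1, 2/1, 1/3, 4/3, 4/5, 1/5, 6/5, 1/7, 8/1, 8/9, 8/9.
The maximum over both is 9; one such subsequence is 13, 15, 8, 13, 5, 9, 3, 19, 8.

9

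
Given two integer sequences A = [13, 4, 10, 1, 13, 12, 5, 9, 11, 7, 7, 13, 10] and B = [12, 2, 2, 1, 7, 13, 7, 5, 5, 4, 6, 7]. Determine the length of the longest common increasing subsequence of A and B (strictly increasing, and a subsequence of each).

3

For each value that appears in both, track the longest common increasing run ending there.
The best achievable length is 3; one witness is 1, 7, 13 (A-positions 4,10,12, B-positions 4,5,6).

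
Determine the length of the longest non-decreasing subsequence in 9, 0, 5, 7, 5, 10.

Let dp[i] be the longest non-decreasing subsequence ending at position i. Then dp = [1, 1, 2, 3, 3, 4].
The maximum is 4; one witness is 0, 5, 7, 10 at positions 2,3,4,6.

4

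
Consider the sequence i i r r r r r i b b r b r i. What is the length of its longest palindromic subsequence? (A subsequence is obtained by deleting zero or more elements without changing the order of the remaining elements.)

Using dp[i][j] = 2 + dp[i+1][j−1] if the ends match, else max(dp[i+1][j], dp[i][j−1]):
dp[1][14] = 9. A witness is irrrrrrri at positions 1,3,4,5,6,7,11,13,14.

9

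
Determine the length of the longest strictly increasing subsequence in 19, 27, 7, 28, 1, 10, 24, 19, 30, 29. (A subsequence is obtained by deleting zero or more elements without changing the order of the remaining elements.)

4

Let dp[i] be the longest increasing subsequence ending at position i. Then dp = [1, 2, 1, 3, 1, 2, 3, 3, 4, 4].
The maximum is 4; one witness is 19, 27, 28, 30 at positions 1,2,4,9.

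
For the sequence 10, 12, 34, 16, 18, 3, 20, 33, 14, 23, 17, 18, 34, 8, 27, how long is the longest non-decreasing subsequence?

Let dp[i] be the longest non-decreasing subsequence ending at position i. Then dp = [1, 2, 3, 3, 4, 1, 5, 6, 3, 6, 4, 5, 7, 2, 7].
The maximum is 7; one witness is 10, 12, 16, 18, 20, 33, 34 at positions 1,2,4,5,7,8,13.

7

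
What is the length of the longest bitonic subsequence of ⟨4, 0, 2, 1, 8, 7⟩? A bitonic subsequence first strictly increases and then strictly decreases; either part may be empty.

Let inc[i] be the LIS ending at i and dec[i] the longest strictly decreasing subsequence starting at i. inc = [1, 1, 2, 2, 3, 3], dec = [3, 1, 2, 1, 2, 1].
max_i inc[i]+dec[i]−1 = 4, with one witness 0, 2, 8, 7.

4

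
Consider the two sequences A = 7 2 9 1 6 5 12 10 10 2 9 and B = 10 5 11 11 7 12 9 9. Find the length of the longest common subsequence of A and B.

Backtracking the LCS table gives one alignment: 7 (A1,B5) → 9 (A3,B7) → 9 (A11,B8).
So the longest common subsequence has length 3.

3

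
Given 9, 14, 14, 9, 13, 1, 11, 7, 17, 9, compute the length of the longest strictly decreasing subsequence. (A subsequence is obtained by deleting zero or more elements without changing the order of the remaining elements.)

Scanning left to right, the best length ending at each element is: 9→1, 14→1, 14→1, 9→2, 13→2, 1→3, 11→3, 7→4, 17→1, 9→4.
So the longest decreasing subsequence has length 4, e.g. 14, 13, 11, 7.

4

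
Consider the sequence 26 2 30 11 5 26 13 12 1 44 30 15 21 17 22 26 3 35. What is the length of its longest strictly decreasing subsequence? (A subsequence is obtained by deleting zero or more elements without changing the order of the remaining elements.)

5

Let dp[i] be the longest decreasing subsequence ending at position i. Then dp = [1, 2, 1, 2, 3, 2, 3, 4, 5, 1, 2, 3, 3, 4, 3, 3, 5, 2].
The maximum is 5; one witness is 30, 26, 13, 12, 1 at positions 3,6,7,8,9.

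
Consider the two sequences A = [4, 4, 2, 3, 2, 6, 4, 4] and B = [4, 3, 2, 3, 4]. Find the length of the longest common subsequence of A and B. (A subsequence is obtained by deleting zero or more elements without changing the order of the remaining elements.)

4

Backtracking the LCS table gives one alignment: 4 (A1,B1) → 2 (A3,B3) → 3 (A4,B4) → 4 (A8,B5).
So the longest common subsequence has length 4.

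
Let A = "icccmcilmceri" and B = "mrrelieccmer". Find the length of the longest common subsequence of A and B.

A longest common subsequence is iccmer (length 6); the LCS DP confirms no longer common subsequence exists.

6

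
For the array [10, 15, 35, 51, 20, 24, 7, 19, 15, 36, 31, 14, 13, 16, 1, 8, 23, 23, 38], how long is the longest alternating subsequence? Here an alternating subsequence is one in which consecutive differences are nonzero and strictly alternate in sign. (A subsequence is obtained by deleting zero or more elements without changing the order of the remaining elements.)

Track the best alternating length ending on an up-step vs a down-step at each position: up/down = 1/1, 2/1, 2/1, 2/1, 2/3, 4/3, 1/5, 6/5, 6/7, 8/3, 8/9, 6/9, 6/9, 10/9, 1/11, 12/11, 12/9, 12/9, 12/3.
The maximum over both is 12; one such subsequence is 10, 35, 20, 24, 7, 19, 15, 36, 14, 16, 1, 8.

12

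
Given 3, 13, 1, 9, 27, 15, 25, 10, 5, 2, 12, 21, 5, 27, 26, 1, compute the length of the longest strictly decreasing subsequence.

Scanning left to right, the best length ending at each element is: 3→1, 13→1, 1→2, 9→2, 27→1, 15→2, 25→2, 10→3, 5→4, 2→5, 12→3, 21→3, 5→4, 27→1, 26→2, 1→6.
So the longest decreasing subsequence has length 6, e.g. 27, 15, 10, 5, 2, 1.

6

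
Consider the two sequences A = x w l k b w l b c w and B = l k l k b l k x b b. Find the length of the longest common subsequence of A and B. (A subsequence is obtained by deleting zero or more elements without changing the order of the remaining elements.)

A longest common subsequence is lkblb (length 5); the LCS DP confirms no longer common subsequence exists.

5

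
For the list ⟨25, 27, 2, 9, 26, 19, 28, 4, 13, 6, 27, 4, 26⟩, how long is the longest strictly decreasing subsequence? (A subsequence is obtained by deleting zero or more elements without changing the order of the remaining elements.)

One longest decreasing subsequence is 27, 26, 19, 13, 6, 4 (positions 2,5,6,9,10,12), of length 6; no longer one exists.

6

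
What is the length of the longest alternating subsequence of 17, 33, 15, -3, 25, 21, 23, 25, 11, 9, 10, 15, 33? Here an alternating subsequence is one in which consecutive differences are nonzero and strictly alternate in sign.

Track the best alternating length ending on an up-step vs a down-step at each position: up/down = 1/1, 2/1, 1/3, 1/3, 4/3, 4/5, 6/5, 6/3, 4/7, 4/7, 8/7, 8/7, 8/1.
The maximum over both is 8; one such subsequence is 17, 33, 15, 25, 21, 23, 9, 10.

8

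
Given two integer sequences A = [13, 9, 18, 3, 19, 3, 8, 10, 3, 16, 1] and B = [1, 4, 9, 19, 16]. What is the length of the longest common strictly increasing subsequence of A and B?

A longest common strictly increasing subsequence is 9, 19 (length 2); it appears in order in both A and B, and no longer such subsequence exists.

2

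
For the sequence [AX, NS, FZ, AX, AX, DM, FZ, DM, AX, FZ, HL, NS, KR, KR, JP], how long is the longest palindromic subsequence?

Using dp[i][j] = 2 + dp[i+1][j−1] if the ends match, else max(dp[i+1][j], dp[i][j−1]):
dp[1][15] = 9. A witness is NS FZ AX DM FZ DM AX FZ NS at positions 2,3,4,6,7,8,9,10,12.

9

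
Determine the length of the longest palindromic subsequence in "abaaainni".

Using dp[i][j] = 2 + dp[i+1][j−1] if the ends match, else max(dp[i+1][j], dp[i][j−1]):
dp[1][9] = 4. A witness is inni at positions 6,7,8,9.

4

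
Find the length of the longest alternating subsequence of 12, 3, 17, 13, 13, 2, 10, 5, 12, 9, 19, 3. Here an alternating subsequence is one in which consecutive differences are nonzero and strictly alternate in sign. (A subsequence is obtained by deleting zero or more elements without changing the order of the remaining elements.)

Track the best alternating length ending on an up-step vs a down-step at each position: up/down = 1/1, 1/2, 3/1, 3/4, 3/4, 1/4, 5/4, 5/6, 7/4, 7/8, 9/1, 5/10.
The maximum over both is 10; one such subsequence is 12, 3, 17, 2, 10, 5, 12, 9, 19, 3.

10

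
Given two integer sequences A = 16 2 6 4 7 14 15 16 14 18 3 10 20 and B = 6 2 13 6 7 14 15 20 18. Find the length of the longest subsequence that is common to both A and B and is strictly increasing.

A longest common strictly increasing subsequence is 2, 6, 7, 14, 15, 20 (length 6); it appears in order in both A and B, and no longer such subsequence exists.

6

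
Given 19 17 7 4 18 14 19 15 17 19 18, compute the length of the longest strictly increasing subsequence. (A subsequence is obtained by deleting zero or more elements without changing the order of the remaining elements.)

Let dp[i] be the longest increasing subsequence ending at position i. Then dp = [1, 1, 1, 1, 2, 2, 3, 3, 4, 5, 5].
The maximum is 5; one witness is 7, 14, 15, 17, 19 at positions 3,6,8,9,10.

5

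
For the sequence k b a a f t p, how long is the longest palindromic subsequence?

One longest palindromic subsequence is aa (positions 3,4); it reads the same forward and backward, and the interval DP gives dp[1][7] = 2.

2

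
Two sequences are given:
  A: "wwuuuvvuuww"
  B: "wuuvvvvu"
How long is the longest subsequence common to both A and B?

Backtracking the LCS table gives one alignment: w (A2,B1) → u (A3,B2) → u (A4,B3) → v (A6,B6) → v (A7,B7) → u (A9,B8).
So the longest common subsequence has length 6.

6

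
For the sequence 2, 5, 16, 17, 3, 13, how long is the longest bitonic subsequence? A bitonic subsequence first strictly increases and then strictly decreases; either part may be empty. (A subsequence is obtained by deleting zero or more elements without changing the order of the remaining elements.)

One longest bitonic subsequence is 2, 5, 16, 17, 13 (positions 1,2,3,4,6): it rises to 17 then falls. Length 5 is optimal.

5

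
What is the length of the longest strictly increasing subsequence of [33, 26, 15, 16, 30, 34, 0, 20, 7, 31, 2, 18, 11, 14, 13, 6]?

4

Scanning left to right, the best length ending at each element is: 33→1, 26→1, 15→1, 16→2, 30→3, 34→4, 0→1, 20→3, 7→2, 31→4, 2→2, 18→3, 11→3, 14→4, 13→4, 6→3.
So the longest increasing subsequence has length 4, e.g. 15, 16, 30, 34.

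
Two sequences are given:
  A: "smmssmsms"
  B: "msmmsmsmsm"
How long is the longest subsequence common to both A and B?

8

A longest common subsequence is smmssmsm (length 8); the LCS DP confirms no longer common subsequence exists.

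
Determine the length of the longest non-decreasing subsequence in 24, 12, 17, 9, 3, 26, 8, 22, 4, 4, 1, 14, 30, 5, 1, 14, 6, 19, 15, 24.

7

Scanning left to right, the best length ending at each element is: 24→1, 12→1, 17→2, 9→1, 3→1, 26→3, 8→2, 22→3, 4→2, 4→3, 1→1, 14→4, 30→5, 5→4, 1→2, 14→5, 6→5, 19→6, 15→6, 24→7.
So the longest non-decreasing subsequence has length 7, e.g. 3, 4, 4, 14, 14, 19, 24.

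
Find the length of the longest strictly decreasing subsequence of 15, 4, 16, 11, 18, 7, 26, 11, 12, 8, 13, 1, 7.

4

One longest decreasing subsequence is 15, 11, 7, 1 (positions 1,4,6,12), of length 4; no longer one exists.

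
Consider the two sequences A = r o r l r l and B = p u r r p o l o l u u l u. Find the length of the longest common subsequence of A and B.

4

Backtracking the LCS table gives one alignment: r (A1,B4) → o (A2,B8) → l (A4,B9) → l (A6,B12).
So the longest common subsequence has length 4.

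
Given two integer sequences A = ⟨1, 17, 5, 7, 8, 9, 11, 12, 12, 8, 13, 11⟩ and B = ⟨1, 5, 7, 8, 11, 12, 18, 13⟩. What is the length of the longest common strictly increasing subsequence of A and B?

7

For each value that appears in both, track the longest common increasing run ending there.
The best achievable length is 7; one witness is 1, 5, 7, 8, 11, 12, 13 (A-positions 1,3,4,5,7,8,11, B-positions 1,2,3,4,5,6,8).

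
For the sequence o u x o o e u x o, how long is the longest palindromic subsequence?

6

One longest palindromic subsequence is oxooxo (positions 1,3,4,5,8,9); it reads the same forward and backward, and the interval DP gives dp[1][9] = 6.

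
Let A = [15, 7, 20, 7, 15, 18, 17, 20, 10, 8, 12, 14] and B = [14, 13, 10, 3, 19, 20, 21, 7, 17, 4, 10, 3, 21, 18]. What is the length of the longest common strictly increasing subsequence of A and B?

2

A longest common strictly increasing subsequence is 7, 17 (length 2); it appears in order in both A and B, and no longer such subsequence exists.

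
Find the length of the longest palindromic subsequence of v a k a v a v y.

One longest palindromic subsequence is vavav (positions 1,2,5,6,7); it reads the same forward and backward, and the interval DP gives dp[1][8] = 5.

5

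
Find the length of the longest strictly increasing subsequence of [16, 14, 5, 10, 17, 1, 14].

Let dp[i] be the longest increasing subsequence ending at position i. Then dp = [1, 1, 1, 2, 3, 1, 3].
The maximum is 3; one witness is 5, 10, 17 at positions 3,4,5.

3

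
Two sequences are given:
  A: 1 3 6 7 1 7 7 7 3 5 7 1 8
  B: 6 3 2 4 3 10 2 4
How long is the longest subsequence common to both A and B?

2

Backtracking the LCS table gives one alignment: 3 (A2,B2) → 3 (A9,B5).
So the longest common subsequence has length 2.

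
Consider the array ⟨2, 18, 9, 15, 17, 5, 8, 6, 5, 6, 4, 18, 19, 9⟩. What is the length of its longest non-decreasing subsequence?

Let dp[i] be the longest non-decreasing subsequence ending at position i. Then dp = [1, 2, 2, 3, 4, 2, 3, 3, 3, 4, 2, 5, 6, 5].
The maximum is 6; one witness is 2, 9, 15, 17, 18, 19 at positions 1,3,4,5,12,13.

6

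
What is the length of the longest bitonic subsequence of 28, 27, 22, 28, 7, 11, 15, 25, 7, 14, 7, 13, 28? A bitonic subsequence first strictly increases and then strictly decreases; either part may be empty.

6

Let inc[i] be the LIS ending at i and dec[i] the longest strictly decreasing subsequence starting at i. inc = [1, 1, 1, 2, 1, 2, 3, 4, 1, 3, 1, 3, 5], dec = [6, 5, 4, 4, 1, 2, 3, 3, 1, 2, 1, 1, 1].
max_i inc[i]+dec[i]−1 = 6, with one witness 28, 27, 22, 15, 14, 13.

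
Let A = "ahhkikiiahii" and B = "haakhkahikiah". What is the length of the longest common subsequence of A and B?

8

A longest common subsequence is ahhikiah (length 8); the LCS DP confirms no longer common subsequence exists.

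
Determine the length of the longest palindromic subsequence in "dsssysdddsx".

6

One longest palindromic subsequence is dssssd (positions 1,2,3,4,6,9); it reads the same forward and backward, and the interval DP gives dp[1][11] = 6.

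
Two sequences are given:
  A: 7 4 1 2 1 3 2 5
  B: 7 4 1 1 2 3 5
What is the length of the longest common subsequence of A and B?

6

A longest common subsequence is 7, 4, 1, 2, 3, 5 (length 6); the LCS DP confirms no longer common subsequence exists.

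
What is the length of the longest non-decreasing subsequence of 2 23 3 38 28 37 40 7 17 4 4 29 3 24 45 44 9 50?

One longest non-decreasing subsequence is 2, 23, 28, 37, 40, 45, 50 (positions 1,2,5,6,7,15,18), of length 7; no longer one exists.

7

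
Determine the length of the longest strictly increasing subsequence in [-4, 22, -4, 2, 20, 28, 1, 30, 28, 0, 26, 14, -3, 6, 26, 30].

5

Let dp[i] be the longest increasing subsequence ending at position i. Then dp = [1, 2, 1, 2, 3, 4, 2, 5, 4, 2, 4, 3, 2, 3, 4, 5].
The maximum is 5; one witness is -4, 2, 20, 28, 30 at positions 1,4,5,6,8.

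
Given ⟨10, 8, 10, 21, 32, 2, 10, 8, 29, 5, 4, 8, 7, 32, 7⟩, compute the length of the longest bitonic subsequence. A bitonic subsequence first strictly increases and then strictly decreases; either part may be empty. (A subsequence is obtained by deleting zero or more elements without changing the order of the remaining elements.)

One longest bitonic subsequence is 8, 10, 21, 32, 10, 8, 5, 4 (positions 2,3,4,5,7,8,10,11): it rises to 32 then falls. Length 8 is optimal.

8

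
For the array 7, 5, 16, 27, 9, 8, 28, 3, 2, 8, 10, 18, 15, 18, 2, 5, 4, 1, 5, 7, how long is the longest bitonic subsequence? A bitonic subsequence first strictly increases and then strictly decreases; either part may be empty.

Let inc[i] be the LIS ending at i and dec[i] the longest strictly decreasing subsequence starting at i. inc = [1, 1, 2, 3, 2, 2, 4, 1, 1, 2, 3, 4, 4, 5, 1, 2, 2, 1, 3, 4], dec = [5, 4, 6, 6, 5, 4, 6, 3, 2, 4, 4, 5, 4, 4, 2, 3, 2, 1, 1, 1].
max_i inc[i]+dec[i]−1 = 9, with one witness 7, 16, 27, 28, 18, 15, 5, 4, 1.

9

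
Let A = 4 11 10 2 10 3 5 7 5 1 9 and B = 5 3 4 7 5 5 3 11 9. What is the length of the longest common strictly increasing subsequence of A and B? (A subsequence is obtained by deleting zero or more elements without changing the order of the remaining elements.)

3

For each value that appears in both, track the longest common increasing run ending there.
The best achievable length is 3; one witness is 5, 7, 9 (A-positions 7,8,11, B-positions 1,4,9).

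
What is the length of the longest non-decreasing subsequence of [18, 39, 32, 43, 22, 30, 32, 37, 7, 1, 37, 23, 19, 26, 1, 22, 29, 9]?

6

One longest non-decreasing subsequence is 18, 22, 30, 32, 37, 37 (positions 1,5,6,7,8,11), of length 6; no longer one exists.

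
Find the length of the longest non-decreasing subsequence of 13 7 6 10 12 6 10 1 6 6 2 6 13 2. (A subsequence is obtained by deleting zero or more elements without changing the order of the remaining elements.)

6

Let dp[i] be the longest non-decreasing subsequence ending at position i. Then dp = [1, 1, 1, 2, 3, 2, 3, 1, 3, 4, 2, 5, 6, 3].
The maximum is 6; one witness is 6, 6, 6, 6, 6, 13 at positions 3,6,9,10,12,13.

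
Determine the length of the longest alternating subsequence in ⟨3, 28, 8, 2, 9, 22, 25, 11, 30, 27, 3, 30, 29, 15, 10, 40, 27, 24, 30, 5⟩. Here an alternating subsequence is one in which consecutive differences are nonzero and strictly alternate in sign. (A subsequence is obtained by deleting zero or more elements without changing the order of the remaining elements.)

13

Track the best alternating length ending on an up-step vs a down-step at each position: up/down = 1/1, 2/1, 2/3, 1/3, 4/3, 4/3, 4/3, 4/5, 6/1, 6/7, 4/7, 8/1, 8/9, 8/9, 8/9, 10/1, 10/11, 10/11, 12/11, 8/13.
The maximum over both is 13; one such subsequence is 3, 28, 8, 22, 11, 30, 27, 30, 29, 40, 27, 30, 5.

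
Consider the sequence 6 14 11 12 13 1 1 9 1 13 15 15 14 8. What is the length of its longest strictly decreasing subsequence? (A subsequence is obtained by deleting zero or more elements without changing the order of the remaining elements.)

One longest decreasing subsequence is 14, 11, 9, 1 (positions 2,3,8,9), of length 4; no longer one exists.

4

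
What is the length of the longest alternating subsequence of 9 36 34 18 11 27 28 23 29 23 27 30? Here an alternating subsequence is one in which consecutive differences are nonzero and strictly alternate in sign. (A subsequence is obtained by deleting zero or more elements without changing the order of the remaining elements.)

8

A longest alternating subsequence is 9, 36, 18, 27, 23, 29, 23, 27 (positions 1,2,4,6,8,9,10,11); its 7 consecutive differences strictly alternate in sign, and length 8 is optimal.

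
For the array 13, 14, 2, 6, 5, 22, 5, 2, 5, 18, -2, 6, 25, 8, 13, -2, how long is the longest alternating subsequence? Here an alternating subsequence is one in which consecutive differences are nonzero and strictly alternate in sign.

13

A longest alternating subsequence is 13, 14, 2, 6, 5, 22, 2, 5, -2, 25, 8, 13, -2 (positions 1,2,3,4,5,6,8,9,11,13,14,15,16); its 12 consecutive differences strictly alternate in sign, and length 13 is optimal.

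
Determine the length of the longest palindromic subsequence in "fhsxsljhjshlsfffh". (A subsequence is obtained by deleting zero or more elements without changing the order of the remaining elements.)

Using dp[i][j] = 2 + dp[i+1][j−1] if the ends match, else max(dp[i+1][j], dp[i][j−1]):
dp[1][17] = 9. A witness is hslhshlsh at positions 2,5,6,8,10,11,12,13,17.

9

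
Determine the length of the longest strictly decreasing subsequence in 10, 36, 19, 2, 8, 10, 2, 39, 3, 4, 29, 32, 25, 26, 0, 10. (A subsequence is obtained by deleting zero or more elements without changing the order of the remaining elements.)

5

Let dp[i] be the longest decreasing subsequence ending at position i. Then dp = [1, 1, 2, 3, 3, 3, 4, 1, 4, 4, 2, 2, 3, 3, 5, 4].
The maximum is 5; one witness is 36, 19, 8, 2, 0 at positions 2,3,5,7,15.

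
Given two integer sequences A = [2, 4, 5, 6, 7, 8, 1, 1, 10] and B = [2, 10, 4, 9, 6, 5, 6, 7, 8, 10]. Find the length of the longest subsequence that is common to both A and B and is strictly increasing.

7

For each value that appears in both, track the longest common increasing run ending there.
The best achievable length is 7; one witness is 2, 4, 5, 6, 7, 8, 10 (A-positions 1,2,3,4,5,6,9, B-positions 1,3,6,7,8,9,10).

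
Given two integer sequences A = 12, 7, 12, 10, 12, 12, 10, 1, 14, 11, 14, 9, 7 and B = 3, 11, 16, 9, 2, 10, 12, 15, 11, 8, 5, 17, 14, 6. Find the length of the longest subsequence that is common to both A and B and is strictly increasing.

3

A longest common strictly increasing subsequence is 10, 12, 14 (length 3); it appears in order in both A and B, and no longer such subsequence exists.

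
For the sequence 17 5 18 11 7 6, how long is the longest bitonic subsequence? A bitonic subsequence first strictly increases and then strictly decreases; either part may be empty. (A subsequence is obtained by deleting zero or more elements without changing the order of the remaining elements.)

Let inc[i] be the LIS ending at i and dec[i] the longest strictly decreasing subsequence starting at i. inc = [1, 1, 2, 2, 2, 2], dec = [4, 1, 4, 3, 2, 1].
max_i inc[i]+dec[i]−1 = 5, with one witness 17, 18, 11, 7, 6.

5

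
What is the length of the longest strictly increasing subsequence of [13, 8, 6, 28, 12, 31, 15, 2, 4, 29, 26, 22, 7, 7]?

Let dp[i] be the longest increasing subsequence ending at position i. Then dp = [1, 1, 1, 2, 2, 3, 3, 1, 2, 4, 4, 4, 3, 3].
The maximum is 4; one witness is 8, 12, 15, 29 at positions 2,5,7,10.

4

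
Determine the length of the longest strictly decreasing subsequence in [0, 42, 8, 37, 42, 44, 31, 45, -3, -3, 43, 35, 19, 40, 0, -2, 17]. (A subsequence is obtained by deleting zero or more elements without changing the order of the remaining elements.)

6

Let dp[i] be the longest decreasing subsequence ending at position i. Then dp = [1, 1, 2, 2, 1, 1, 3, 1, 4, 4, 2, 3, 4, 3, 5, 6, 5].
The maximum is 6; one witness is 42, 37, 31, 19, 0, -2 at positions 2,4,7,13,15,16.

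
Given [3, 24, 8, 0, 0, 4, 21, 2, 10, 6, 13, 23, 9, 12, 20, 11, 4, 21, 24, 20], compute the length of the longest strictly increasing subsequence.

Scanning left to right, the best length ending at each element is: 3→1, 24→2, 8→2, 0→1, 0→1, 4→2, 21→3, 2→2, 10→3, 6→3, 13→4, 23→5, 9→4, 12→5, 20→6, 11→5, 4→3, 21→7, 24→8, 20→6.
So the longest increasing subsequence has length 8, e.g. 3, 4, 6, 9, 12, 20, 21, 24.

8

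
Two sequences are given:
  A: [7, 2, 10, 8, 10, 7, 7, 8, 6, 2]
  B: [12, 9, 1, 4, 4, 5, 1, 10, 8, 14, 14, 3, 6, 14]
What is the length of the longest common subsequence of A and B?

3

Backtracking the LCS table gives one alignment: 10 (A3,B8) → 8 (A4,B9) → 6 (A9,B13).
So the longest common subsequence has length 3.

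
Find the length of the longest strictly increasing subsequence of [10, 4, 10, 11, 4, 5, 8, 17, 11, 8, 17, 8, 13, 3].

5

Let dp[i] be the longest increasing subsequence ending at position i. Then dp = [1, 1, 2, 3, 1, 2, 3, 4, 4, 3, 5, 3, 5, 1].
The maximum is 5; one witness is 4, 5, 8, 11, 17 at positions 2,6,7,9,11.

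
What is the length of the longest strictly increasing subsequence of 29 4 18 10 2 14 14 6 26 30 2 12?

Scanning left to right, the best length ending at each element is: 29→1, 4→1, 18→2, 10→2, 2→1, 14→3, 14→3, 6→2, 26→4, 30→5, 2→1, 12→3.
So the longest increasing subsequence has length 5, e.g. 4, 10, 14, 26, 30.

5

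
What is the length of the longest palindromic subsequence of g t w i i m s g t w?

Using dp[i][j] = 2 + dp[i+1][j−1] if the ends match, else max(dp[i+1][j], dp[i][j−1]):
dp[1][10] = 4. A witness is wiiw at positions 3,4,5,10.

4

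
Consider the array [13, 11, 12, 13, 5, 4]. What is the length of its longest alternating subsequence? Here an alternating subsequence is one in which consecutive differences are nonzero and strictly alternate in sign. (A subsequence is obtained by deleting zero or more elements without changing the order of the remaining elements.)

4

A longest alternating subsequence is 13, 11, 12, 5 (positions 1,2,3,5); its 3 consecutive differences strictly alternate in sign, and length 4 is optimal.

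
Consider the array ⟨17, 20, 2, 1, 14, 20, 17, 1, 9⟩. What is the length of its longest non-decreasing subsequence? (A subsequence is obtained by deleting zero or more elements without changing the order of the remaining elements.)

Let dp[i] be the longest non-decreasing subsequence ending at position i. Then dp = [1, 2, 1, 1, 2, 3, 3, 2, 3].
The maximum is 3; one witness is 17, 20, 20 at positions 1,2,6.

3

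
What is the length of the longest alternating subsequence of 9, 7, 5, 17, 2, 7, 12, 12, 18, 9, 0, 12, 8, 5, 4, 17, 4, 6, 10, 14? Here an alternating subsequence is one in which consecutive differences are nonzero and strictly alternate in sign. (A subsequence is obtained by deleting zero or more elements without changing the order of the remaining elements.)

11

Track the best alternating length ending on an up-step vs a down-step at each position: up/down = 1/1, 1/2, 1/2, 3/1, 1/4, 5/4, 5/4, 5/4, 5/1, 5/6, 1/6, 7/6, 7/8, 7/8, 7/8, 9/6, 7/10, 11/10, 11/10, 11/10.
The maximum over both is 11; one such subsequence is 9, 7, 17, 2, 12, 9, 12, 8, 17, 4, 6.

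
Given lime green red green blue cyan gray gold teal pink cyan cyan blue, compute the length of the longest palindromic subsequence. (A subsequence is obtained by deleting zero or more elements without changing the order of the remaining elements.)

5

One longest palindromic subsequence is blue cyan cyan cyan blue (positions 5,6,11,12,13); it reads the same forward and backward, and the interval DP gives dp[1][13] = 5.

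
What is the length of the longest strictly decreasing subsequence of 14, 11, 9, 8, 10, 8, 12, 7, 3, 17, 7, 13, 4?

6

One longest decreasing subsequence is 14, 11, 9, 8, 7, 3 (positions 1,2,3,4,8,9), of length 6; no longer one exists.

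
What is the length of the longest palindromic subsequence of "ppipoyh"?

3

One longest palindromic subsequence is pip (positions 2,3,4); it reads the same forward and backward, and the interval DP gives dp[1][7] = 3.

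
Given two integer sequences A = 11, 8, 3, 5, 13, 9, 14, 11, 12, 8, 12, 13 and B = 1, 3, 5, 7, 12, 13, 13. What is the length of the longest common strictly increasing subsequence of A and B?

A longest common strictly increasing subsequence is 3, 5, 12, 13 (length 4); it appears in order in both A and B, and no longer such subsequence exists.

4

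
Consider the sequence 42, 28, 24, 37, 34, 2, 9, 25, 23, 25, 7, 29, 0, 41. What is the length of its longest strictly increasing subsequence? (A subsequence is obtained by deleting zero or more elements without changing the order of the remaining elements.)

6

Let dp[i] be the longest increasing subsequence ending at position i. Then dp = [1, 1, 1, 2, 2, 1, 2, 3, 3, 4, 2, 5, 1, 6].
The maximum is 6; one witness is 2, 9, 23, 25, 29, 41 at positions 6,7,9,10,12,14.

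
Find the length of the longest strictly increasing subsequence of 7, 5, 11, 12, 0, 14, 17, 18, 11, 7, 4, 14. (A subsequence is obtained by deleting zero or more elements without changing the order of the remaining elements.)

6

Scanning left to right, the best length ending at each element is: 7→1, 5→1, 11→2, 12→3, 0→1, 14→4, 17→5, 18→6, 11→2, 7→2, 4→2, 14→4.
So the longest increasing subsequence has length 6, e.g. 7, 11, 12, 14, 17, 18.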